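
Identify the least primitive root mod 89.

3

φ(89) = 89 − 1 = 88 = 2^3 · 11.
Test candidates g = 2, 3, … against the prime factors q ∈ {2, 11} of φ(89): g is a generator iff g^(88/q) ≢ 1 for every such q.
g = 2: 2^44 ≡ 1 — hits 1, so not a primitive root.
g = 3: 3^44 ≡ 88; 3^8 ≡ 64 — none is 1, so 3 is a primitive root.
Hence the least primitive root of 89 is 3.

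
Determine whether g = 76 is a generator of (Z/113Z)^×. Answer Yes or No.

Yes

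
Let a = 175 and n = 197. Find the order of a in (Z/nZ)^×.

49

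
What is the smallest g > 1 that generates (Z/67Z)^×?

2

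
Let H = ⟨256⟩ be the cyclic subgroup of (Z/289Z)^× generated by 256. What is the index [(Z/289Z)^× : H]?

16

By Lagrange's theorem, ord_289(256) divides φ(289) = φ(17^2) = 17·(17−1) = 272 = 2^4 · 17.
Divisors of 272: 1, 2, 4, 8, 16, 17, 34, 68, 136, 272.
Evaluate successive powers at the divisors of 272:
256^1 ≡ 256
256^2 ≡ 222
256^4 ≡ 154
256^8 ≡ 18
256^16 ≡ 35
256^17 ≡ 1
The order of 256 is 17, so the subgroup it generates has 17 elements.
[(Z/289Z)^× : ⟨256⟩] = 272/17 = 16.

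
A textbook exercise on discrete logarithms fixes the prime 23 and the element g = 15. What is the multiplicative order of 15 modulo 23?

ord(15) | φ(23) = 23 − 1 = 22 = 2 · 11.
Divisors of 22: 1, 2, 11, 22.
Evaluate successive powers at the divisors of 22:
15^1 ≡ 15 (mod 23)
15^2 ≡ 18 (mod 23)
15^11 ≡ 22 (mod 23)
15^22 ≡ 1 (mod 23) ✓
Hence ord(15) = 22.

22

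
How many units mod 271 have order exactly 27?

18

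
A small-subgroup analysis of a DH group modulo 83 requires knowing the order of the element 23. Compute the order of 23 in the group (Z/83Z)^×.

41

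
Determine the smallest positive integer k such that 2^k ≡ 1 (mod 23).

11

Since 2 ∈ (Z/23Z)^×, its order divides φ(23) = 23 − 1 = 22 = 2 · 11.
Divisors of 22: 1, 2, 11, 22.
Evaluate successive powers at the divisors of 22:
2^1 ≡ 2 (mod 23)
2^2 ≡ 4 (mod 23)
2^11 ≡ 1 (mod 23) ✓
The smallest such exponent is 11, so the order of 2 is 11.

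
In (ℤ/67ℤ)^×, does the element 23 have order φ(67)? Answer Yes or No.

φ(67) = 67 − 1 = 66 = 2 · 3 · 11.
Test 23^(66/q) mod 67 for each prime factor q of 66:
23^33 ≡ 1 (mod 67)  [q = 2: ≡ 1 ✗]
23^22 ≡ 37 (mod 67)  [q = 3: ≢ 1 ✓]
23^6 ≡ 59 (mod 67)  [q = 11: ≢ 1 ✓]
Since 23^33 ≡ 1, the order of 23 divides 33 < 66, so 23 is not a primitive root.

No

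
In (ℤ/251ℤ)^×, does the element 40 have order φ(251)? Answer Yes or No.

No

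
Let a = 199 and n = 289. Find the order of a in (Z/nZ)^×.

272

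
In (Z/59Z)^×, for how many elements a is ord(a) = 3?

0

φ(59) = 59 − 1 = 58 = 2 · 29.
Since (Z/59Z)^× is cyclic of order 58, the number of elements of order d is φ(d) when d | 58 and 0 otherwise.
Here 58 is not a multiple of 3, so there are no elements of order 3.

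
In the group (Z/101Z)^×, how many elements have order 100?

40

φ(101) = 101 − 1 = 100 = 2^2 · 5^2.
In a cyclic group of order 100, there are φ(d) elements of order d for each divisor d of 100, and zero for non-divisors.
100 = 2^2 · 5^2 divides 100, and φ(100) = 40.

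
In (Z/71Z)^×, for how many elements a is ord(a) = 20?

0

φ(71) = 71 − 1 = 70 = 2 · 5 · 7.
In a cyclic group of order 70, there are φ(d) elements of order d for each divisor d of 70, and zero for non-divisors.
Since 20 ∤ 70, the count is 0.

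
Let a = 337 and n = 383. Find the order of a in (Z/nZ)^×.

382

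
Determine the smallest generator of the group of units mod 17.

φ(17) = 17 − 1 = 16 = 2^4.
Test candidates g = 2, 3, … against the prime factors q ∈ {2} of φ(17): g is a generator iff g^(16/q) ≢ 1 for every such q.
g = 2: 2^8 ≡ 1 — hits 1, so not a primitive root.
g = 3: 3^8 ≡ 16 — none is 1, so 3 is a primitive root.
The smallest primitive root modulo 17 is 3.

3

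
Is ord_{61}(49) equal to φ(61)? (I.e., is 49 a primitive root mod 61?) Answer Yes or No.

φ(61) = 61 − 1 = 60 = 2^2 · 3 · 5.
It suffices to check that the order of 49 is not a proper divisor of 60: compute 49^(60/q) for q ∈ {2, 3, 5}.
49^30 ≡ 1 (mod 61)  [q = 2: ≡ 1 ✗]
49^20 ≡ 13 (mod 61)  [q = 3: ≢ 1 ✓]
49^12 ≡ 58 (mod 61)  [q = 5: ≢ 1 ✓]
49^30 ≡ 1 shows ord(49) | 30, strictly less than φ(61); not a primitive root.

No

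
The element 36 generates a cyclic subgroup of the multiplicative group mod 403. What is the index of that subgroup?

60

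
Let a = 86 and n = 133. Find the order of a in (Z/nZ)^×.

18

The order of 86 must divide φ(133) = φ(7·19) = (7−1)·(19−1) = 6·18 = 108 = 2^2 · 3^3.
Divisors of 108: 1, 2, 3, 4, 6, 9, 12, 18, 27, 36, 54, 108.
Test each divisor d:
86^1 ≡ 86 (mod 133)
86^2 ≡ 81 (mod 133)
86^3 ≡ 50 (mod 133)
86^4 ≡ 44 (mod 133)
86^6 ≡ 106 (mod 133)
86^9 ≡ 113 (mod 133)
86^12 ≡ 64 (mod 133)
86^18 ≡ 1 (mod 133) ✓
Hence ord(86) = 18.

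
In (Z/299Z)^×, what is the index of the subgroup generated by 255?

Since 255 ∈ (Z/299Z)^×, its order divides φ(299) = φ(13·23) = (13−1)·(23−1) = 12·22 = 264 = 2^3 · 3 · 11.
Divisors of 264: 1, 2, 3, 4, 6, 8, 11, 12, 22, 24, 33, 44, 66, 88, 132, 264.
Evaluate successive powers at the divisors of 264:
255^1 ≡ 255 (mod 299)
255^2 ≡ 142 (mod 299)
255^3 ≡ 31 (mod 299)
255^4 ≡ 131 (mod 299)
255^6 ≡ 64 (mod 299)
255^8 ≡ 118 (mod 299)
255^11 ≡ 70 (mod 299)
255^12 ≡ 209 (mod 299)
255^22 ≡ 116 (mod 299)
255^24 ≡ 27 (mod 299)
255^33 ≡ 47 (mod 299)
255^44 ≡ 1 (mod 299) ✓
So ord_299(255) = 44, hence |⟨255⟩| = 44.
Index = |(Z/299Z)^×| / |⟨255⟩| = 264 / 44 = 6.

6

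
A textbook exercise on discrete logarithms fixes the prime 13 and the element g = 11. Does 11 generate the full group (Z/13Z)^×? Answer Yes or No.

Yes

φ(13) = 13 − 1 = 12 = 2^2 · 3.
11 is a primitive root mod 13 iff 11^(φ(13)/q) ≢ 1 for every prime q | φ(13), i.e. q ∈ {2, 3}.
11^6 ≡ 12 (mod 13)  [q = 2: ≢ 1 ✓]
11^4 ≡ 3 (mod 13)  [q = 3: ≢ 1 ✓]
None equal 1, so ord_13(11) = 12: 11 is a primitive root.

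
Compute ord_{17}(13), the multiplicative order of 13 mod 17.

4

ord(13) | φ(17) = 17 − 1 = 16 = 2^4.
Divisors of 16: 1, 2, 4, 8, 16.
Check 13^d mod 17 for each divisor in increasing order:
13^1 ≡ 13 (mod 17)
13^2 ≡ 16 (mod 17)
13^4 ≡ 1 (mod 17) ✓
The smallest such exponent is 4, so the order of 13 is 4.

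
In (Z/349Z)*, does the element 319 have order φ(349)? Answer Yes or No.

Yes

φ(349) = 349 − 1 = 348 = 2^2 · 3 · 29.
An element g generates (Z/349Z)^× iff g^(348/q) ≢ 1 (mod 349) for each prime q ∈ {2, 3, 29}.
319^174 ≡ 348 (mod 349)  [q = 2: ≢ 1 ✓]
319^116 ≡ 122 (mod 349)  [q = 3: ≢ 1 ✓]
319^12 ≡ 41 (mod 349)  [q = 29: ≢ 1 ✓]
All checks pass, so 319 has order 348 and is a primitive root modulo 349.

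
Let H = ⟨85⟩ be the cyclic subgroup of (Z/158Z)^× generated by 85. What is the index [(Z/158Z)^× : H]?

The order of 85 must divide φ(158) = φ(2)·φ(79) = 1·78 = 78 = 2 · 3 · 13.
Divisors of 78: 1, 2, 3, 6, 13, 26, 39, 78.
Evaluate successive powers at the divisors of 78:
85^1 ≡ 85 (mod 158)
85^2 ≡ 115 (mod 158)
85^3 ≡ 137 (mod 158)
85^6 ≡ 125 (mod 158)
85^13 ≡ 135 (mod 158)
85^26 ≡ 55 (mod 158)
85^39 ≡ 157 (mod 158)
85^78 ≡ 1 (mod 158) ✓
Thus |⟨85⟩| = ord(85) = 78.
The index is φ(158) / ord(85) = 78 / 78 = 1.

1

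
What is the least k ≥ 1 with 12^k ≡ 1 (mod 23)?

11

ord(12) | φ(23) = 23 − 1 = 22 = 2 · 11.
Divisors of 22: 1, 2, 11, 22.
Compute 12^d (mod 23) for the divisors d until we hit 1:
12^1 ≡ 12 (mod 23)
12^2 ≡ 6 (mod 23)
12^11 ≡ 1 (mod 23) ✓
The smallest such exponent is 11, so the order of 12 is 11.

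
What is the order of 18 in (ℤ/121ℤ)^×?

110

The order of 18 must divide φ(121) = φ(11^2) = 11·(11−1) = 110 = 2 · 5 · 11.
Divisors of 110: 1, 2, 5, 10, 11, 22, 55, 110.
Test each divisor d:
18^1 ≡ 18 (mod 121)
18^2 ≡ 82 (mod 121)
18^5 ≡ 32 (mod 121)
18^10 ≡ 56 (mod 121)
18^11 ≡ 40 (mod 121)
18^22 ≡ 27 (mod 121)
18^55 ≡ 120 (mod 121)
18^110 ≡ 1 (mod 121) ✓
So ord_121(18) = 110.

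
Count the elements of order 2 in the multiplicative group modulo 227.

φ(227) = 227 − 1 = 226 = 2 · 113.
(Z/227Z)^× is cyclic (|G| = 226); a cyclic group of order m has exactly φ(d) elements of each order d | m, and none otherwise.
2 | 226, and φ(2) = 2 − 1 = 1.

1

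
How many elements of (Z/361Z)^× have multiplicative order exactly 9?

φ(361) = φ(19^2) = 19·(19−1) = 342 = 2 · 3^2 · 19.
Since (Z/361Z)^× is cyclic of order 342, the number of elements of order d is φ(d) when d | 342 and 0 otherwise.
9 = 3^2 divides 342, and φ(9) = 6.

6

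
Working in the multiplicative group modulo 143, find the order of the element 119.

60

The order of 119 must divide φ(143) = φ(11·13) = (11−1)·(13−1) = 10·12 = 120 = 2^3 · 3 · 5.
Divisors of 120: 1, 2, 3, 4, 5, 6, 8, 10, 12, 15, 20, 24, 30, 40, 60, 120.
Evaluate successive powers at the divisors of 120:
119^1 ≡ 119
119^2 ≡ 4
119^3 ≡ 47
119^4 ≡ 16
119^5 ≡ 45
119^6 ≡ 64
119^8 ≡ 113
119^10 ≡ 23
119^12 ≡ 92
119^15 ≡ 34
119^20 ≡ 100
119^24 ≡ 27
119^30 ≡ 12
119^40 ≡ 133
119^60 ≡ 1
The smallest such exponent is 60, so the order of 119 is 60.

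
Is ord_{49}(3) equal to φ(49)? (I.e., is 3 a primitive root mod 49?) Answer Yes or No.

φ(49) = φ(7^2) = 7·(7−1) = 42 = 2 · 3 · 7.
3 is a primitive root mod 49 iff 3^(φ(49)/q) ≢ 1 for every prime q | φ(49), i.e. q ∈ {2, 3, 7}.
3^21 ≡ 48 (mod 49)  [q = 2: ≢ 1 ✓]
3^14 ≡ 30 (mod 49)  [q = 3: ≢ 1 ✓]
3^6 ≡ 43 (mod 49)  [q = 7: ≢ 1 ✓]
Every test exponent gives a nontrivial residue, hence 3 generates the full group.

Yes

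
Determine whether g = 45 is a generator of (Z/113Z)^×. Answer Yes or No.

Yes

φ(113) = 113 − 1 = 112 = 2^4 · 7.
An element g generates (Z/113Z)^× iff g^(112/q) ≢ 1 (mod 113) for each prime q ∈ {2, 7}.
45^56 ≡ 112 (mod 113)  [q = 2: ≢ 1 ✓]
45^16 ≡ 49 (mod 113)  [q = 7: ≢ 1 ✓]
Every test exponent gives a nontrivial residue, hence 45 generates the full group.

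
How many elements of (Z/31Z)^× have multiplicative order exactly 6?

2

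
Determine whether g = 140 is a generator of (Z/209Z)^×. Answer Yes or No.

209 = 11 · 19 is a product of two distinct odd primes, so (Z/209Z)^× ≅ (Z/11Z)^× × (Z/19Z)^× is not cyclic.
No primitive root modulo 209 exists; in particular 140 is not one.

No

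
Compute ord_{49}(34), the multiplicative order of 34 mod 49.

14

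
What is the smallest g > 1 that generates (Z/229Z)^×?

φ(229) = 229 − 1 = 228 = 2^2 · 3 · 19.
g is a primitive root iff g^(228/q) ≢ 1 (mod 229) for each prime q ∈ {2, 3, 19}.
g = 2: 2^114 ≡ 228; 2^76 ≡ 1 — hits 1, so not a primitive root.
g = 3: 3^114 ≡ 1 — hits 1, so not a primitive root.
g = 4: 4^114 ≡ 1 — hits 1, so not a primitive root.
g = 5: 5^114 ≡ 1 — hits 1, so not a primitive root.
g = 6: 6^114 ≡ 228; 6^76 ≡ 134; 6^12 ≡ 165 — none is 1, so 6 is a primitive root.
So 6 is the smallest generator of (Z/229Z)^×.

6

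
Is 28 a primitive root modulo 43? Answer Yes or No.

Yes

φ(43) = 43 − 1 = 42 = 2 · 3 · 7.
An element g generates (Z/43Z)^× iff g^(42/q) ≢ 1 (mod 43) for each prime q ∈ {2, 3, 7}.
28^21 ≡ 42 (mod 43)  [q = 2: ≢ 1 ✓]
28^14 ≡ 6 (mod 43)  [q = 3: ≢ 1 ✓]
28^6 ≡ 11 (mod 43)  [q = 7: ≢ 1 ✓]
All checks pass, so 28 has order 42 and is a primitive root modulo 43.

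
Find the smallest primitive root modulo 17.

3

φ(17) = 17 − 1 = 16 = 2^4.
g is a primitive root iff g^(16/q) ≢ 1 (mod 17) for each prime q ∈ {2}.
g = 2: 2^8 ≡ 1 — hits 1, so not a primitive root.
g = 3: 3^8 ≡ 16 — none is 1, so 3 is a primitive root.
The smallest primitive root modulo 17 is 3.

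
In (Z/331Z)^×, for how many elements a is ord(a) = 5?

φ(331) = 331 − 1 = 330 = 2 · 3 · 5 · 11.
Since (Z/331Z)^× is cyclic of order 330, the number of elements of order d is φ(d) when d | 330 and 0 otherwise.
5 | 330, and φ(5) = 5 − 1 = 4.

4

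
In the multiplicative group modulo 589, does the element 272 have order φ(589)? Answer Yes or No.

589 = 19 · 31 is a product of two distinct odd primes, so (Z/589Z)^× ≅ (Z/19Z)^× × (Z/31Z)^× is not cyclic.
No primitive root modulo 589 exists; in particular 272 is not one.

No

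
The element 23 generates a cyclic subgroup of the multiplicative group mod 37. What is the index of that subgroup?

By Lagrange's theorem, ord_37(23) divides φ(37) = 37 − 1 = 36 = 2^2 · 3^2.
Divisors of 36: 1, 2, 3, 4, 6, 9, 12, 18, 36.
Evaluate successive powers at the divisors of 36:
23^1 ≡ 23 (mod 37)
23^2 ≡ 11 (mod 37)
23^3 ≡ 31 (mod 37)
23^4 ≡ 10 (mod 37)
23^6 ≡ 36 (mod 37)
23^9 ≡ 6 (mod 37)
23^12 ≡ 1 (mod 37) ✓
Thus |⟨23⟩| = ord(23) = 12.
Index = |(Z/37Z)^×| / |⟨23⟩| = 36 / 12 = 3.

3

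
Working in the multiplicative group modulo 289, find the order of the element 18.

ord(18) | φ(289) = φ(17^2) = 17·(17−1) = 272 = 2^4 · 17.
Divisors of 272: 1, 2, 4, 8, 16, 17, 34, 68, 136, 272.
Test each divisor d:
18^1 ≡ 18 (mod 289)
18^2 ≡ 35 (mod 289)
18^4 ≡ 69 (mod 289)
18^8 ≡ 137 (mod 289)
18^16 ≡ 273 (mod 289)
18^17 ≡ 1 (mod 289) ✓
So ord_289(18) = 17.

17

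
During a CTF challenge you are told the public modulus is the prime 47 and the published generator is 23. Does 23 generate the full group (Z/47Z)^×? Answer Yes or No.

Yes

φ(47) = 47 − 1 = 46 = 2 · 23.
Test 23^(46/q) mod 47 for each prime factor q of 46:
23^23 ≡ 46 (mod 47)  [q = 2: ≢ 1 ✓]
23^2 ≡ 12 (mod 47)  [q = 23: ≢ 1 ✓]
None equal 1, so ord_47(23) = 46: 23 is a primitive root.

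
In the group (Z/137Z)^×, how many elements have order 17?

16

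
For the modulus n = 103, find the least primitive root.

5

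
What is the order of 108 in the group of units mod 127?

6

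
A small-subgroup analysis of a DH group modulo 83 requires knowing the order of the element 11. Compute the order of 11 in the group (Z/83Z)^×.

41

Since 11 ∈ (Z/83Z)^×, its order divides φ(83) = 83 − 1 = 82 = 2 · 41.
Divisors of 82: 1, 2, 41, 82.
Evaluate successive powers at the divisors of 82:
11^1 ≡ 11 (mod 83)
11^2 ≡ 38 (mod 83)
11^41 ≡ 1 (mod 83) ✓
The smallest such exponent is 41, so the order of 11 is 41.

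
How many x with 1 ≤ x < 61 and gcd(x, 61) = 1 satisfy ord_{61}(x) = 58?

φ(61) = 61 − 1 = 60 = 2^2 · 3 · 5.
In a cyclic group of order 60, there are φ(d) elements of order d for each divisor d of 60, and zero for non-divisors.
58 does not divide 60, so no element of (Z/61Z)^× has order 58.

0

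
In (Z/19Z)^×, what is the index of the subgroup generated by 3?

1

Since 3 ∈ (Z/19Z)^×, its order divides φ(19) = 19 − 1 = 18 = 2 · 3^2.
Divisors of 18: 1, 2, 3, 6, 9, 18.
Evaluate successive powers at the divisors of 18:
3^1 ≡ 3
3^2 ≡ 9
3^3 ≡ 8
3^6 ≡ 7
3^9 ≡ 18
3^18 ≡ 1
Thus |⟨3⟩| = ord(3) = 18.
[(Z/19Z)^× : ⟨3⟩] = 18/18 = 1.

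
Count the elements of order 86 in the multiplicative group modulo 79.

0

φ(79) = 79 − 1 = 78 = 2 · 3 · 13.
(Z/79Z)^× is cyclic (|G| = 78); a cyclic group of order m has exactly φ(d) elements of each order d | m, and none otherwise.
86 does not divide 78, so no element of (Z/79Z)^× has order 86.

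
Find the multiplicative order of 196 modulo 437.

99

ord(196) | φ(437) = φ(19·23) = (19−1)·(23−1) = 18·22 = 396 = 2^2 · 3^2 · 11.
Divisors of 396: 1, 2, 3, 4, 6, 9, 11, 12, 18, 22, 33, 36, 44, 66, 99, 132, 198, 396.
Evaluate successive powers at the divisors of 396:
196^1 ≡ 196 (mod 437)
196^2 ≡ 397 (mod 437)
196^3 ≡ 26 (mod 437)
196^4 ≡ 289 (mod 437)
196^6 ≡ 239 (mod 437)
196^9 ≡ 96 (mod 437)
196^11 ≡ 93 (mod 437)
196^12 ≡ 311 (mod 437)
196^18 ≡ 39 (mod 437)
196^22 ≡ 346 (mod 437)
196^33 ≡ 277 (mod 437)
196^36 ≡ 210 (mod 437)
196^44 ≡ 415 (mod 437)
196^66 ≡ 254 (mod 437)
196^99 ≡ 1 (mod 437) ✓
Hence ord(196) = 99.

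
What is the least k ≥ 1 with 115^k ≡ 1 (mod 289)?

68

ord(115) | φ(289) = φ(17^2) = 17·(17−1) = 272 = 2^4 · 17.
Divisors of 272: 1, 2, 4, 8, 16, 17, 34, 68, 136, 272.
Compute 115^d (mod 289) for the divisors d until we hit 1:
115^1 ≡ 115
115^2 ≡ 220
115^4 ≡ 137
115^8 ≡ 273
115^16 ≡ 256
115^17 ≡ 251
115^34 ≡ 288
115^68 ≡ 1
So ord_289(115) = 68.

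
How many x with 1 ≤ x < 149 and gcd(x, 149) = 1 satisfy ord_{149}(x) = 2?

φ(149) = 149 − 1 = 148 = 2^2 · 37.
In a cyclic group of order 148, there are φ(d) elements of order d for each divisor d of 148, and zero for non-divisors.
2 | 148, and φ(2) = 2 − 1 = 1.

1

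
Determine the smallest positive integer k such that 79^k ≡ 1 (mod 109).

108

ord(79) | φ(109) = 109 − 1 = 108 = 2^2 · 3^3.
Divisors of 108: 1, 2, 3, 4, 6, 9, 12, 18, 27, 36, 54, 108.
Test each divisor d:
79^1 ≡ 79
79^2 ≡ 28
79^3 ≡ 32
79^4 ≡ 21
79^6 ≡ 43
79^9 ≡ 68
79^12 ≡ 105
79^18 ≡ 46
79^27 ≡ 76
79^36 ≡ 45
79^54 ≡ 108
79^108 ≡ 1
The smallest such exponent is 108, so the order of 79 is 108.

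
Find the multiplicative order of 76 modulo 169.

156

By Lagrange's theorem, ord_169(76) divides φ(169) = φ(13^2) = 13·(13−1) = 156 = 2^2 · 3 · 13.
Divisors of 156: 1, 2, 3, 4, 6, 12, 13, 26, 39, 52, 78, 156.
Test each divisor d:
76^1 ≡ 76 (mod 169)
76^2 ≡ 30 (mod 169)
76^3 ≡ 83 (mod 169)
76^4 ≡ 55 (mod 169)
76^6 ≡ 129 (mod 169)
76^12 ≡ 79 (mod 169)
76^13 ≡ 89 (mod 169)
76^26 ≡ 147 (mod 169)
76^39 ≡ 70 (mod 169)
76^52 ≡ 146 (mod 169)
76^78 ≡ 168 (mod 169)
76^156 ≡ 1 (mod 169) ✓
The smallest such exponent is 156, so the order of 76 is 156.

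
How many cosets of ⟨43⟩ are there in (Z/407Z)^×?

90

The order of 43 must divide φ(407) = φ(11·37) = (11−1)·(37−1) = 10·36 = 360 = 2^3 · 3^2 · 5.
Divisors of 360: 1, 2, 3, 4, 5, 6, 8, 9, 10, 12, 15, 18, 20, 24, 30, 36, 40, 45, 60, 72, 90, 120, 180, 360.
Test each divisor d:
43^1 ≡ 43 (mod 407)
43^2 ≡ 221 (mod 407)
43^3 ≡ 142 (mod 407)
43^4 ≡ 1 (mod 407) ✓
Thus |⟨43⟩| = ord(43) = 4.
Index = |(Z/407Z)^×| / |⟨43⟩| = 360 / 4 = 90.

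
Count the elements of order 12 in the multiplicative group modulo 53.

0

φ(53) = 53 − 1 = 52 = 2^2 · 13.
Since (Z/53Z)^× is cyclic of order 52, the number of elements of order d is φ(d) when d | 52 and 0 otherwise.
12 does not divide 52, so no element of (Z/53Z)^× has order 12.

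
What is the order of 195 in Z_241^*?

240

Since 195 ∈ (Z/241Z)^×, its order divides φ(241) = 241 − 1 = 240 = 2^4 · 3 · 5.
Divisors of 240: 1, 2, 3, 4, 5, 6, 8, 10, 12, 15, 16, 20, 24, 30, 40, 48, 60, 80, 120, 240.
Check 195^d mod 241 for each divisor in increasing order:
195^1 ≡ 195 (mod 241)
195^2 ≡ 188 (mod 241)
195^3 ≡ 28 (mod 241)
195^4 ≡ 158 (mod 241)
195^5 ≡ 203 (mod 241)
195^6 ≡ 61 (mod 241)
195^8 ≡ 141 (mod 241)
195^10 ≡ 239 (mod 241)
195^12 ≡ 106 (mod 241)
195^15 ≡ 76 (mod 241)
195^16 ≡ 119 (mod 241)
195^20 ≡ 4 (mod 241)
195^24 ≡ 150 (mod 241)
195^30 ≡ 233 (mod 241)
195^40 ≡ 16 (mod 241)
195^48 ≡ 87 (mod 241)
195^60 ≡ 64 (mod 241)
195^80 ≡ 15 (mod 241)
195^120 ≡ 240 (mod 241)
195^240 ≡ 1 (mod 241) ✓
Hence ord(195) = 240.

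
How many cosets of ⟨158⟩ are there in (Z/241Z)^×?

The order of 158 must divide φ(241) = 241 − 1 = 240 = 2^4 · 3 · 5.
Divisors of 240: 1, 2, 3, 4, 5, 6, 8, 10, 12, 15, 16, 20, 24, 30, 40, 48, 60, 80, 120, 240.
Evaluate successive powers at the divisors of 240:
158^1 ≡ 158
158^2 ≡ 141
158^3 ≡ 106
158^4 ≡ 119
158^5 ≡ 4
158^6 ≡ 150
158^8 ≡ 183
158^10 ≡ 16
158^12 ≡ 87
158^15 ≡ 64
158^16 ≡ 231
158^20 ≡ 15
158^24 ≡ 98
158^30 ≡ 240
158^40 ≡ 225
158^48 ≡ 205
158^60 ≡ 1
The order of 158 is 60, so the subgroup it generates has 60 elements.
Index = |(Z/241Z)^×| / |⟨158⟩| = 240 / 60 = 4.

4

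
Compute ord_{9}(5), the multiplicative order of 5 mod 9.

ord(5) | φ(9) = φ(3^2) = 3·(3−1) = 6 = 2 · 3.
Divisors of 6: 1, 2, 3, 6.
Evaluate successive powers at the divisors of 6:
5^1 ≡ 5
5^2 ≡ 7
5^3 ≡ 8
5^6 ≡ 1
Therefore the multiplicative order of 5 modulo 9 is 6.

6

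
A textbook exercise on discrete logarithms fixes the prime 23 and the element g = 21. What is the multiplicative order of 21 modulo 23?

Since 21 ∈ (Z/23Z)^×, its order divides φ(23) = 23 − 1 = 22 = 2 · 11.
Divisors of 22: 1, 2, 11, 22.
Compute 21^d (mod 23) for the divisors d until we hit 1:
21^1 ≡ 21 (mod 23)
21^2 ≡ 4 (mod 23)
21^11 ≡ 22 (mod 23)
21^22 ≡ 1 (mod 23) ✓
Therefore the multiplicative order of 21 modulo 23 is 22.

22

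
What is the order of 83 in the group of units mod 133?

By Lagrange's theorem, ord_133(83) divides φ(133) = φ(7·19) = (7−1)·(19−1) = 6·18 = 108 = 2^2 · 3^3.
Divisors of 108: 1, 2, 3, 4, 6, 9, 12, 18, 27, 36, 54, 108.
Test each divisor d:
83^1 ≡ 83 (mod 133)
83^2 ≡ 106 (mod 133)
83^3 ≡ 20 (mod 133)
83^4 ≡ 64 (mod 133)
83^6 ≡ 1 (mod 133) ✓
So ord_133(83) = 6.

6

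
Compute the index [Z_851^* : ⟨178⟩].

By Lagrange's theorem, ord_851(178) divides φ(851) = φ(23·37) = (23−1)·(37−1) = 22·36 = 792 = 2^3 · 3^2 · 11.
Divisors of 792: 1, 2, 3, 4, 6, 8, 9, 11, 12, 18, 22, 24, 33, 36, 44, 66, 72, 88, 99, 132, 198, 264, 396, 792.
Evaluate successive powers at the divisors of 792:
178^1 ≡ 178
178^2 ≡ 197
178^3 ≡ 175
178^4 ≡ 514
178^6 ≡ 840
178^8 ≡ 386
178^9 ≡ 628
178^11 ≡ 321
178^12 ≡ 121
178^18 ≡ 371
178^22 ≡ 70
178^24 ≡ 174
178^33 ≡ 344
178^36 ≡ 630
178^44 ≡ 645
178^66 ≡ 47
178^72 ≡ 334
178^88 ≡ 737
178^99 ≡ 850
178^132 ≡ 507
178^198 ≡ 1
The order of 178 is 198, so the subgroup it generates has 198 elements.
The index is φ(851) / ord(178) = 792 / 198 = 4.

4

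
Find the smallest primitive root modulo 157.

5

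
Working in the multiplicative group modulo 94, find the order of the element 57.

46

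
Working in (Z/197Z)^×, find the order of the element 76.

The order of 76 must divide φ(197) = 197 − 1 = 196 = 2^2 · 7^2.
Divisors of 196: 1, 2, 4, 7, 14, 28, 49, 98, 196.
Test each divisor d:
76^1 ≡ 76 (mod 197)
76^2 ≡ 63 (mod 197)
76^4 ≡ 29 (mod 197)
76^7 ≡ 164 (mod 197)
76^14 ≡ 104 (mod 197)
76^28 ≡ 178 (mod 197)
76^49 ≡ 1 (mod 197) ✓
So ord_197(76) = 49.

49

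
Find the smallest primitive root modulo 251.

φ(251) = 251 − 1 = 250 = 2 · 5^3.
g is a primitive root iff g^(250/q) ≢ 1 (mod 251) for each prime q ∈ {2, 5}.
g = 2: 2^125 ≡ 250; 2^50 ≡ 1 — hits 1, so not a primitive root.
g = 3: 3^125 ≡ 1 — hits 1, so not a primitive root.
g = 4: 4^125 ≡ 1 — hits 1, so not a primitive root.
g = 5: 5^125 ≡ 1 — hits 1, so not a primitive root.
g = 6: 6^125 ≡ 250; 6^50 ≡ 219 — none is 1, so 6 is a primitive root.
The smallest primitive root modulo 251 is 6.

6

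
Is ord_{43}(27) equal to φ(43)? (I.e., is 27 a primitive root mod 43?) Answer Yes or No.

φ(43) = 43 − 1 = 42 = 2 · 3 · 7.
An element g generates (Z/43Z)^× iff g^(42/q) ≢ 1 (mod 43) for each prime q ∈ {2, 3, 7}.
27^21 ≡ 42 (mod 43)  [q = 2: ≢ 1 ✓]
27^14 ≡ 1 (mod 43)  [q = 3: ≡ 1 ✗]
27^6 ≡ 35 (mod 43)  [q = 7: ≢ 1 ✓]
27^14 ≡ 1 shows ord(27) | 14, strictly less than φ(43); not a primitive root.

No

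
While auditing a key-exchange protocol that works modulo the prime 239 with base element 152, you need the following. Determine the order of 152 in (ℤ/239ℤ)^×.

Since 152 ∈ (Z/239Z)^×, its order divides φ(239) = 239 − 1 = 238 = 2 · 7 · 17.
Divisors of 238: 1, 2, 7, 14, 17, 34, 119, 238.
Check 152^d mod 239 for each divisor in increasing order:
152^1 ≡ 152 (mod 239)
152^2 ≡ 160 (mod 239)
152^7 ≡ 107 (mod 239)
152^14 ≡ 216 (mod 239)
152^17 ≡ 139 (mod 239)
152^34 ≡ 201 (mod 239)
152^119 ≡ 238 (mod 239)
152^238 ≡ 1 (mod 239) ✓
So ord_239(152) = 238.

238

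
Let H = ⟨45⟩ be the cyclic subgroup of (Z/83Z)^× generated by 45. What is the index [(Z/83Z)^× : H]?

1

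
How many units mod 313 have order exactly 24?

8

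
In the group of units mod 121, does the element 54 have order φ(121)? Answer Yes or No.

No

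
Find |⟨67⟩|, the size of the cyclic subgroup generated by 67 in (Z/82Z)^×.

40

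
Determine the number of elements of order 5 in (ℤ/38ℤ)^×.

φ(38) = φ(2)·φ(19) = 1·18 = 18 = 2 · 3^2.
In a cyclic group of order 18, there are φ(d) elements of order d for each divisor d of 18, and zero for non-divisors.
Since 5 ∤ 18, the count is 0.

0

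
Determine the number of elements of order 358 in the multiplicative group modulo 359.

φ(359) = 359 − 1 = 358 = 2 · 179.
(Z/359Z)^× is cyclic (|G| = 358); a cyclic group of order m has exactly φ(d) elements of each order d | m, and none otherwise.
358 = 2 · 179 divides 358, and φ(358) = 178.

178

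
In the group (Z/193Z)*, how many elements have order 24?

8

φ(193) = 193 − 1 = 192 = 2^6 · 3.
Since (Z/193Z)^× is cyclic of order 192, the number of elements of order d is φ(d) when d | 192 and 0 otherwise.
24 = 2^3 · 3 divides 192, and φ(24) = 8.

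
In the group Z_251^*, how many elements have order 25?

φ(251) = 251 − 1 = 250 = 2 · 5^3.
Since (Z/251Z)^× is cyclic of order 250, the number of elements of order d is φ(d) when d | 250 and 0 otherwise.
25 = 5^2 divides 250, and φ(25) = 20.

20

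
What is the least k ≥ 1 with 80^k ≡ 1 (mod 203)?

By Lagrange's theorem, ord_203(80) divides φ(203) = φ(7·29) = (7−1)·(29−1) = 6·28 = 168 = 2^3 · 3 · 7.
Divisors of 168: 1, 2, 3, 4, 6, 7, 8, 12, 14, 21, 24, 28, 42, 56, 84, 168.
Compute 80^d (mod 203) for the divisors d until we hit 1:
80^1 ≡ 80 (mod 203)
80^2 ≡ 107 (mod 203)
80^3 ≡ 34 (mod 203)
80^4 ≡ 81 (mod 203)
80^6 ≡ 141 (mod 203)
80^7 ≡ 115 (mod 203)
80^8 ≡ 65 (mod 203)
80^12 ≡ 190 (mod 203)
80^14 ≡ 30 (mod 203)
80^21 ≡ 202 (mod 203)
80^24 ≡ 169 (mod 203)
80^28 ≡ 88 (mod 203)
80^42 ≡ 1 (mod 203) ✓
Therefore the multiplicative order of 80 modulo 203 is 42.

42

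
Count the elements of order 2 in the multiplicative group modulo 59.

φ(59) = 59 − 1 = 58 = 2 · 29.
In a cyclic group of order 58, there are φ(d) elements of order d for each divisor d of 58, and zero for non-divisors.
2 | 58, and φ(2) = 2 − 1 = 1.

1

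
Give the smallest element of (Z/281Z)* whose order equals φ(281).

3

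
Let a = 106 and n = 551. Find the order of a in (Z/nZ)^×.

ord(106) | φ(551) = φ(19·29) = (19−1)·(29−1) = 18·28 = 504 = 2^3 · 3^2 · 7.
Divisors of 504: 1, 2, 3, 4, 6, 7, 8, 9, 12, 14, 18, 21, 24, 28, 36, 42, 56, 63, 72, 84, 126, 168, 252, 504.
Evaluate successive powers at the divisors of 504:
106^1 ≡ 106 (mod 551)
106^2 ≡ 216 (mod 551)
106^3 ≡ 305 (mod 551)
106^4 ≡ 372 (mod 551)
106^6 ≡ 457 (mod 551)
106^7 ≡ 505 (mod 551)
106^8 ≡ 83 (mod 551)
106^9 ≡ 533 (mod 551)
106^12 ≡ 20 (mod 551)
106^14 ≡ 463 (mod 551)
106^18 ≡ 324 (mod 551)
106^21 ≡ 191 (mod 551)
106^24 ≡ 400 (mod 551)
106^28 ≡ 30 (mod 551)
106^36 ≡ 286 (mod 551)
106^42 ≡ 115 (mod 551)
106^56 ≡ 349 (mod 551)
106^63 ≡ 476 (mod 551)
106^72 ≡ 248 (mod 551)
106^84 ≡ 1 (mod 551) ✓
Therefore the multiplicative order of 106 modulo 551 is 84.

84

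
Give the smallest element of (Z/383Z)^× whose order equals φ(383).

5

φ(383) = 383 − 1 = 382 = 2 · 191.
Test candidates g = 2, 3, … against the prime factors q ∈ {2, 191} of φ(383): g is a generator iff g^(382/q) ≢ 1 for every such q.
g = 2: 2^191 ≡ 1 — hits 1, so not a primitive root.
g = 3: 3^191 ≡ 1 — hits 1, so not a primitive root.
g = 4: 4^191 ≡ 1 — hits 1, so not a primitive root.
g = 5: 5^191 ≡ 382; 5^2 ≡ 25 — none is 1, so 5 is a primitive root.
So 5 is the smallest generator of (Z/383Z)^×.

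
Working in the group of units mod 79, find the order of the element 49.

By Lagrange's theorem, ord_79(49) divides φ(79) = 79 − 1 = 78 = 2 · 3 · 13.
Divisors of 78: 1, 2, 3, 6, 13, 26, 39, 78.
Compute 49^d (mod 79) for the divisors d until we hit 1:
49^1 ≡ 49 (mod 79)
49^2 ≡ 31 (mod 79)
49^3 ≡ 18 (mod 79)
49^6 ≡ 8 (mod 79)
49^13 ≡ 55 (mod 79)
49^26 ≡ 23 (mod 79)
49^39 ≡ 1 (mod 79) ✓
The smallest such exponent is 39, so the order of 49 is 39.

39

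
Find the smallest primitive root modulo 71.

φ(71) = 71 − 1 = 70 = 2 · 5 · 7.
g is a primitive root iff g^(70/q) ≢ 1 (mod 71) for each prime q ∈ {2, 5, 7}.
g = 2: 2^35 ≡ 1 — hits 1, so not a primitive root.
g = 3: 3^35 ≡ 1 — hits 1, so not a primitive root.
g = 4: 4^35 ≡ 1 — hits 1, so not a primitive root.
g = 5: 5^35 ≡ 1 — hits 1, so not a primitive root.
g = 6: 6^35 ≡ 1 — hits 1, so not a primitive root.
g = 7: 7^35 ≡ 70; 7^14 ≡ 54; 7^10 ≡ 45 — none is 1, so 7 is a primitive root.
The smallest primitive root modulo 71 is 7.

7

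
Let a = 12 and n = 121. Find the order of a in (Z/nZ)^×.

11

The order of 12 must divide φ(121) = φ(11^2) = 11·(11−1) = 110 = 2 · 5 · 11.
Divisors of 110: 1, 2, 5, 10, 11, 22, 55, 110.
Compute 12^d (mod 121) for the divisors d until we hit 1:
12^1 ≡ 12 (mod 121)
12^2 ≡ 23 (mod 121)
12^5 ≡ 56 (mod 121)
12^10 ≡ 111 (mod 121)
12^11 ≡ 1 (mod 121) ✓
Therefore the multiplicative order of 12 modulo 121 is 11.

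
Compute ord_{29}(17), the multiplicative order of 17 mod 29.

The order of 17 must divide φ(29) = 29 − 1 = 28 = 2^2 · 7.
Divisors of 28: 1, 2, 4, 7, 14, 28.
Compute 17^d (mod 29) for the divisors d until we hit 1:
17^1 ≡ 17
17^2 ≡ 28
17^4 ≡ 1
So ord_29(17) = 4.

4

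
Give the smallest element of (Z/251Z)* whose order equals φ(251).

6

φ(251) = 251 − 1 = 250 = 2 · 5^3.
g is a primitive root iff g^(250/q) ≢ 1 (mod 251) for each prime q ∈ {2, 5}.
g = 2: 2^125 ≡ 250; 2^50 ≡ 1 — hits 1, so not a primitive root.
g = 3: 3^125 ≡ 1 — hits 1, so not a primitive root.
g = 4: 4^125 ≡ 1 — hits 1, so not a primitive root.
g = 5: 5^125 ≡ 1 — hits 1, so not a primitive root.
g = 6: 6^125 ≡ 250; 6^50 ≡ 219 — none is 1, so 6 is a primitive root.
Hence the least primitive root of 251 is 6.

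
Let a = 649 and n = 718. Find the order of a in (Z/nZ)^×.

358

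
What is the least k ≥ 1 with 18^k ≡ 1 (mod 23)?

The order of 18 must divide φ(23) = 23 − 1 = 22 = 2 · 11.
Divisors of 22: 1, 2, 11, 22.
Compute 18^d (mod 23) for the divisors d until we hit 1:
18^1 ≡ 18
18^2 ≡ 2
18^11 ≡ 1
Therefore the multiplicative order of 18 modulo 23 is 11.

11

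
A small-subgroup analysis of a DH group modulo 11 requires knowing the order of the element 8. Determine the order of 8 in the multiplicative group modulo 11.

Since 8 ∈ (Z/11Z)^×, its order divides φ(11) = 11 − 1 = 10 = 2 · 5.
Divisors of 10: 1, 2, 5, 10.
Evaluate successive powers at the divisors of 10:
8^1 ≡ 8 (mod 11)
8^2 ≡ 9 (mod 11)
8^5 ≡ 10 (mod 11)
8^10 ≡ 1 (mod 11) ✓
So ord_11(8) = 10.

10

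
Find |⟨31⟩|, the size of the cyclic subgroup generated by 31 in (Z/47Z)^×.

46

Since 31 ∈ (Z/47Z)^×, its order divides φ(47) = 47 − 1 = 46 = 2 · 23.
Divisors of 46: 1, 2, 23, 46.
Test each divisor d:
31^1 ≡ 31 (mod 47)
31^2 ≡ 21 (mod 47)
31^23 ≡ 46 (mod 47)
31^46 ≡ 1 (mod 47) ✓
So ord_47(31) = 46.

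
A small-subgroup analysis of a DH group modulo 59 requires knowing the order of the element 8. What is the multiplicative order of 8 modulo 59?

58

ord(8) | φ(59) = 59 − 1 = 58 = 2 · 29.
Divisors of 58: 1, 2, 29, 58.
Test each divisor d:
8^1 ≡ 8
8^2 ≡ 5
8^29 ≡ 58
8^58 ≡ 1
So ord_59(8) = 58.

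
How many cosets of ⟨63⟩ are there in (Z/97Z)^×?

3

By Lagrange's theorem, ord_97(63) divides φ(97) = 97 − 1 = 96 = 2^5 · 3.
Divisors of 96: 1, 2, 3, 4, 6, 8, 12, 16, 24, 32, 48, 96.
Compute 63^d (mod 97) for the divisors d until we hit 1:
63^1 ≡ 63
63^2 ≡ 89
63^3 ≡ 78
63^4 ≡ 64
63^6 ≡ 70
63^8 ≡ 22
63^12 ≡ 50
63^16 ≡ 96
63^24 ≡ 75
63^32 ≡ 1
Thus |⟨63⟩| = ord(63) = 32.
Index = |(Z/97Z)^×| / |⟨63⟩| = 96 / 32 = 3.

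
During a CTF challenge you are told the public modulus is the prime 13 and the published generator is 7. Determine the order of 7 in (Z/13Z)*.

12

The order of 7 must divide φ(13) = 13 − 1 = 12 = 2^2 · 3.
Divisors of 12: 1, 2, 3, 4, 6, 12.
Evaluate successive powers at the divisors of 12:
7^1 ≡ 7 (mod 13)
7^2 ≡ 10 (mod 13)
7^3 ≡ 5 (mod 13)
7^4 ≡ 9 (mod 13)
7^6 ≡ 12 (mod 13)
7^12 ≡ 1 (mod 13) ✓
The smallest such exponent is 12, so the order of 7 is 12.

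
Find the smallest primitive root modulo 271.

6

φ(271) = 271 − 1 = 270 = 2 · 3^3 · 5.
Test candidates g = 2, 3, … against the prime factors q ∈ {2, 3, 5} of φ(271): g is a generator iff g^(270/q) ≢ 1 for every such q.
g = 2: 2^135 ≡ 1 — hits 1, so not a primitive root.
g = 3: 3^135 ≡ 270; 3^90 ≡ 1 — hits 1, so not a primitive root.
g = 4: 4^135 ≡ 1 — hits 1, so not a primitive root.
g = 5: 5^135 ≡ 1 — hits 1, so not a primitive root.
g = 6: 6^135 ≡ 270; 6^90 ≡ 242; 6^54 ≡ 10 — none is 1, so 6 is a primitive root.
So 6 is the smallest generator of (Z/271Z)^×.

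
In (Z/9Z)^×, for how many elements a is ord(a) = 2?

φ(9) = φ(3^2) = 3·(3−1) = 6 = 2 · 3.
In a cyclic group of order 6, there are φ(d) elements of order d for each divisor d of 6, and zero for non-divisors.
2 | 6, and φ(2) = 2 − 1 = 1.

1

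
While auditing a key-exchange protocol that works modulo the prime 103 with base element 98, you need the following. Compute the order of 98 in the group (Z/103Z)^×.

51

Since 98 ∈ (Z/103Z)^×, its order divides φ(103) = 103 − 1 = 102 = 2 · 3 · 17.
Divisors of 102: 1, 2, 3, 6, 17, 34, 51, 102.
Evaluate successive powers at the divisors of 102:
98^1 ≡ 98
98^2 ≡ 25
98^3 ≡ 81
98^6 ≡ 72
98^17 ≡ 46
98^34 ≡ 56
98^51 ≡ 1
So ord_103(98) = 51.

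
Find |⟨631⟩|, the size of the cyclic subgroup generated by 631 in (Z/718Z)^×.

179

Since 631 ∈ (Z/718Z)^×, its order divides φ(718) = φ(2)·φ(359) = 1·358 = 358 = 2 · 179.
Divisors of 358: 1, 2, 179, 358.
Evaluate successive powers at the divisors of 358:
631^1 ≡ 631
631^2 ≡ 389
631^179 ≡ 1
So ord_718(631) = 179.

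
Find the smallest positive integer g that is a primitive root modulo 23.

φ(23) = 23 − 1 = 22 = 2 · 11.
g is a primitive root iff g^(22/q) ≢ 1 (mod 23) for each prime q ∈ {2, 11}.
g = 2: 2^11 ≡ 1 — hits 1, so not a primitive root.
g = 3: 3^11 ≡ 1 — hits 1, so not a primitive root.
g = 4: 4^11 ≡ 1 — hits 1, so not a primitive root.
g = 5: 5^11 ≡ 22; 5^2 ≡ 2 — none is 1, so 5 is a primitive root.
Hence the least primitive root of 23 is 5.

5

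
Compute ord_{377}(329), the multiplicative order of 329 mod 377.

84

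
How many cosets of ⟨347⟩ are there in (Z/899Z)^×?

140

The order of 347 must divide φ(899) = φ(29·31) = (29−1)·(31−1) = 28·30 = 840 = 2^3 · 3 · 5 · 7.
Divisors of 840: 1, 2, 3, 4, 5, 6, 7, 8, 10, 12, 14, 15, 20, 21, 24, 28, 30, 35, 40, 42, 56, 60, 70, 84, 105, 120, 140, 168, 210, 280, 420, 840.
Evaluate successive powers at the divisors of 840:
347^1 ≡ 347 (mod 899)
347^2 ≡ 842 (mod 899)
347^3 ≡ 898 (mod 899)
347^4 ≡ 552 (mod 899)
347^5 ≡ 57 (mod 899)
347^6 ≡ 1 (mod 899) ✓
The order of 347 is 6, so the subgroup it generates has 6 elements.
The index is φ(899) / ord(347) = 840 / 6 = 140.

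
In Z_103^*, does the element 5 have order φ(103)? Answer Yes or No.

φ(103) = 103 − 1 = 102 = 2 · 3 · 17.
It suffices to check that the order of 5 is not a proper divisor of 102: compute 5^(102/q) for q ∈ {2, 3, 17}.
5^51 ≡ 102 (mod 103)  [q = 2: ≢ 1 ✓]
5^34 ≡ 56 (mod 103)  [q = 3: ≢ 1 ✓]
5^6 ≡ 72 (mod 103)  [q = 17: ≢ 1 ✓]
None equal 1, so ord_103(5) = 102: 5 is a primitive root.

Yes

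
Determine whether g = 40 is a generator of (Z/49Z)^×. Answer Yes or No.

Yes

φ(49) = φ(7^2) = 7·(7−1) = 42 = 2 · 3 · 7.
Test 40^(42/q) mod 49 for each prime factor q of 42:
40^21 ≡ 48 (mod 49)  [q = 2: ≢ 1 ✓]
40^14 ≡ 18 (mod 49)  [q = 3: ≢ 1 ✓]
40^6 ≡ 36 (mod 49)  [q = 7: ≢ 1 ✓]
Every test exponent gives a nontrivial residue, hence 40 generates the full group.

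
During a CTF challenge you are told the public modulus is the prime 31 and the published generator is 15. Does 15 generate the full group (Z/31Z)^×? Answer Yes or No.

No

φ(31) = 31 − 1 = 30 = 2 · 3 · 5.
15 is a primitive root mod 31 iff 15^(φ(31)/q) ≢ 1 for every prime q | φ(31), i.e. q ∈ {2, 3, 5}.
15^15 ≡ 30 (mod 31)  [q = 2: ≢ 1 ✓]
15^10 ≡ 1 (mod 31)  [q = 3: ≡ 1 ✗]
15^6 ≡ 16 (mod 31)  [q = 5: ≢ 1 ✓]
Since 15^10 ≡ 1, the order of 15 divides 10 < 30, so 15 is not a primitive root.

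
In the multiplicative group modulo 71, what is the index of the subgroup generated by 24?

2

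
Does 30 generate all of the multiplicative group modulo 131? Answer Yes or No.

Yes

φ(131) = 131 − 1 = 130 = 2 · 5 · 13.
Test 30^(130/q) mod 131 for each prime factor q of 130:
30^65 ≡ 130 (mod 131)  [q = 2: ≢ 1 ✓]
30^26 ≡ 89 (mod 131)  [q = 5: ≢ 1 ✓]
30^10 ≡ 52 (mod 131)  [q = 13: ≢ 1 ✓]
None equal 1, so ord_131(30) = 130: 30 is a primitive root.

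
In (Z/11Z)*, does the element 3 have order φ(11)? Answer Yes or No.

φ(11) = 11 − 1 = 10 = 2 · 5.
3 is a primitive root mod 11 iff 3^(φ(11)/q) ≢ 1 for every prime q | φ(11), i.e. q ∈ {2, 5}.
3^5 ≡ 1 (mod 11)  [q = 2: ≡ 1 ✗]
3^2 ≡ 9 (mod 11)  [q = 5: ≢ 1 ✓]
3^5 ≡ 1 shows ord(3) | 5, strictly less than φ(11); not a primitive root.

No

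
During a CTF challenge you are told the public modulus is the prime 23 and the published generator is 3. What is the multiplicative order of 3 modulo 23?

The order of 3 must divide φ(23) = 23 − 1 = 22 = 2 · 11.
Divisors of 22: 1, 2, 11, 22.
Test each divisor d:
3^1 ≡ 3 (mod 23)
3^2 ≡ 9 (mod 23)
3^11 ≡ 1 (mod 23) ✓
Hence ord(3) = 11.

11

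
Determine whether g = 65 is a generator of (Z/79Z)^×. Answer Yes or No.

φ(79) = 79 − 1 = 78 = 2 · 3 · 13.
An element g generates (Z/79Z)^× iff g^(78/q) ≢ 1 (mod 79) for each prime q ∈ {2, 3, 13}.
65^39 ≡ 1 (mod 79)  [q = 2: ≡ 1 ✗]
65^26 ≡ 1 (mod 79)  [q = 3: ≡ 1 ✗]
65^6 ≡ 46 (mod 79)  [q = 13: ≢ 1 ✓]
The check at q = 2 fails, so 65 generates a proper subgroup.

No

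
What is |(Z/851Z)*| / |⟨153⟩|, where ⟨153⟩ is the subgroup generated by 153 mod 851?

2

Since 153 ∈ (Z/851Z)^×, its order divides φ(851) = φ(23·37) = (23−1)·(37−1) = 22·36 = 792 = 2^3 · 3^2 · 11.
Divisors of 792: 1, 2, 3, 4, 6, 8, 9, 11, 12, 18, 22, 24, 33, 36, 44, 66, 72, 88, 99, 132, 198, 264, 396, 792.
Check 153^d mod 851 for each divisor in increasing order:
153^1 ≡ 153
153^2 ≡ 432
153^3 ≡ 569
153^4 ≡ 255
153^6 ≡ 381
153^8 ≡ 349
153^9 ≡ 635
153^11 ≡ 298
153^12 ≡ 491
153^18 ≡ 702
153^22 ≡ 300
153^24 ≡ 248
153^33 ≡ 45
153^36 ≡ 75
153^44 ≡ 645
153^66 ≡ 323
153^72 ≡ 519
153^88 ≡ 737
153^99 ≡ 68
153^132 ≡ 507
153^198 ≡ 369
153^264 ≡ 47
153^396 ≡ 1
The order of 153 is 396, so the subgroup it generates has 396 elements.
The index is φ(851) / ord(153) = 792 / 396 = 2.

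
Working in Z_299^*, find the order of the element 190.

44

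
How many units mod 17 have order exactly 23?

0

φ(17) = 17 − 1 = 16 = 2^4.
Since (Z/17Z)^× is cyclic of order 16, the number of elements of order d is φ(d) when d | 16 and 0 otherwise.
Since 23 ∤ 16, the count is 0.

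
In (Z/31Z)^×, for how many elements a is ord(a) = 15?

8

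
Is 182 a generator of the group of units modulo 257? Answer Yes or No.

Yes

φ(257) = 257 − 1 = 256 = 2^8.
It suffices to check that the order of 182 is not a proper divisor of 256: compute 182^(256/q) for q ∈ {2}.
182^128 ≡ 256 (mod 257)  [q = 2: ≢ 1 ✓]
All checks pass, so 182 has order 256 and is a primitive root modulo 257.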